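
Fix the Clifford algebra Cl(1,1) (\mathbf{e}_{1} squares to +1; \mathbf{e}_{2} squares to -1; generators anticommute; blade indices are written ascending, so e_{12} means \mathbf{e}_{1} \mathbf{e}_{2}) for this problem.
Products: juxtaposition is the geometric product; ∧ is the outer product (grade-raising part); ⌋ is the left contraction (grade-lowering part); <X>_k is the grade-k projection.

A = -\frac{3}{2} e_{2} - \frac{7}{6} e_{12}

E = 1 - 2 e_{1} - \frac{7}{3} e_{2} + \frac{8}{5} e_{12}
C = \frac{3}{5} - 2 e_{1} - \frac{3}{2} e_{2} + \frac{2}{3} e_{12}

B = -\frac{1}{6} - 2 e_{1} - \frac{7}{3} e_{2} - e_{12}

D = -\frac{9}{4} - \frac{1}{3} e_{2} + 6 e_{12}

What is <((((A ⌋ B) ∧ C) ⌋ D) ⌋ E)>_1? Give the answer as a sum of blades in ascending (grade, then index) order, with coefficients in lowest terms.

step 1: -\frac{7}{3} + \frac{3}{2} e_{1}
step 2: -\frac{7}{5} + \frac{167}{30} e_{1} + \frac{7}{2} e_{2} - \frac{137}{36} e_{12}
step 3: -\frac{1111}{60} + 21 e_{1} + \frac{508}{15} e_{2} - \frac{42}{5} e_{12}
step 4: \frac{4559}{900} + \frac{4561}{50} e_{1} + \frac{2765}{36} e_{2} - \frac{2222}{75} e_{12}
step 5: \frac{4561}{50} e_{1} + \frac{2765}{36} e_{2}
Answer: \frac{4561}{50} e_{1} + \frac{2765}{36} e_{2}


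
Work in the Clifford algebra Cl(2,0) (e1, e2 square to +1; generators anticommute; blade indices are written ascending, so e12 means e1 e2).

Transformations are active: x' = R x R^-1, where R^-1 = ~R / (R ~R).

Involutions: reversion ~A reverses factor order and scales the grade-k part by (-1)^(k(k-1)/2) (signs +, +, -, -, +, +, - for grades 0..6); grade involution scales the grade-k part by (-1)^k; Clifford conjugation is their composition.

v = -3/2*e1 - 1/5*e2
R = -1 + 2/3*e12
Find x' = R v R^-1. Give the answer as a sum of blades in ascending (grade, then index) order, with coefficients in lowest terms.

~R = -1 - 2/3*e12, and R ~R = 13/9, so R^-1 = ~R / (13/9).
R v = 41/30*e1 + 6/5*e2
Answer: -51/130*e1 - 19/13*e2


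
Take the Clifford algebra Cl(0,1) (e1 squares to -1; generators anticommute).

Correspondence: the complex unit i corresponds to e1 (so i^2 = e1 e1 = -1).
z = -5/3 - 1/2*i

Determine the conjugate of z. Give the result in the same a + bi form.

In blades: z = -5/3 - 1/2*e1.
Conjugation here is Clifford conjugation: the scalar is fixed and the grade-1 and grade-2 blades all flip sign, giving -5/3 + 1/2*e1; translating back:
Answer: -5/3 + 1/2*i


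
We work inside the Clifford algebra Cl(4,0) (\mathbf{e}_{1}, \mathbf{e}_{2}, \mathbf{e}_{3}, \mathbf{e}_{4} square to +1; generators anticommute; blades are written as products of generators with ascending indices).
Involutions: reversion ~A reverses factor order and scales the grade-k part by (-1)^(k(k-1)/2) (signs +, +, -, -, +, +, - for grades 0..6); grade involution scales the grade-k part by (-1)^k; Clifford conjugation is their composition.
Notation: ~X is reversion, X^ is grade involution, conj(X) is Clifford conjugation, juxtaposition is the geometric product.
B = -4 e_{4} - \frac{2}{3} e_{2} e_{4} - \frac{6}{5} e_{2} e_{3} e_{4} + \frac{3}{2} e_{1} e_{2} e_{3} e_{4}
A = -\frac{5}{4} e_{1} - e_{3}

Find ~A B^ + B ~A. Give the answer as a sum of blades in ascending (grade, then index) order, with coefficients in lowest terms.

first term: -5 e_{1} e_{4} + \frac{6}{5} e_{2} e_{4} - 4 e_{3} e_{4} - \frac{2}{3} e_{1} e_{2} e_{4} - \frac{61}{24} e_{2} e_{3} e_{4} - \frac{3}{2} e_{1} e_{2} e_{3} e_{4}
second term: -5 e_{1} e_{4} - \frac{6}{5} e_{2} e_{4} - 4 e_{3} e_{4} + \frac{7}{3} e_{1} e_{2} e_{4} + \frac{29}{24} e_{2} e_{3} e_{4} - \frac{3}{2} e_{1} e_{2} e_{3} e_{4}
Answer: -10 e_{1} e_{4} - 8 e_{3} e_{4} + \frac{5}{3} e_{1} e_{2} e_{4} - \frac{4}{3} e_{2} e_{3} e_{4} - 3 e_{1} e_{2} e_{3} e_{4}


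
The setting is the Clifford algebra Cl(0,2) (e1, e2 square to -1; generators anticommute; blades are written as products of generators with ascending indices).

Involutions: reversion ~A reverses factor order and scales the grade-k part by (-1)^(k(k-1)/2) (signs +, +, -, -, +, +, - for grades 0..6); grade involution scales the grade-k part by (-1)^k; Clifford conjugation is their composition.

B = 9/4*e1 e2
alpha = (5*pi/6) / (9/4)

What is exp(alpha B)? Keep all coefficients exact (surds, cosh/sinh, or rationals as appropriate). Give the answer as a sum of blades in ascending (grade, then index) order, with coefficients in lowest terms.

B^2 = (9/4)^2*(e1 e2)^2 = 81/16*(-1) = -81/16 (a basis 2-blade squares to minus the product of its generators' squares).
B^2 = -81/16 — a negative square means the series sums to a rotation: l = 9/4, alpha*l = 5*pi/6, so exp(alpha B) = cos(5*pi/6) + (sin(5*pi/6)/(9/4))*B = -sqrt(3)/2 + (2/9)*B.
Answer: -sqrt(3)/2 + 1/2*e1 e2


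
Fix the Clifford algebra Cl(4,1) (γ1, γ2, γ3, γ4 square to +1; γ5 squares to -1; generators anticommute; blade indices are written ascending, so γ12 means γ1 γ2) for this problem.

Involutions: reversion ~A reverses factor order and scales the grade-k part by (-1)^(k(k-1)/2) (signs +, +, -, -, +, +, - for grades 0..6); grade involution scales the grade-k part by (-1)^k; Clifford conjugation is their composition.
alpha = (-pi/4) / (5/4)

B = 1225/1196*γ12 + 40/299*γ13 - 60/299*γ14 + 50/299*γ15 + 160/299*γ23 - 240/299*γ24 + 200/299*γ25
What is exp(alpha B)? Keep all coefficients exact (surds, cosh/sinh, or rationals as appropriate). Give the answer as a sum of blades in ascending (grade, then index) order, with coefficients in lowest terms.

B^2 term by term: the squares give (1225/1196)^2*(γ12)^2 + (40/299)^2*(γ13)^2 + (-60/299)^2*(γ14)^2 + (50/299)^2*(γ15)^2 + (160/299)^2*(γ23)^2 + (-240/299)^2*(γ24)^2 + (200/299)^2*(γ25)^2 = 1500625/1430416*(-1) + 1600/89401*(-1) + 3600/89401*(-1) + 2500/89401*(+1) + 25600/89401*(-1) + 57600/89401*(-1) + 40000/89401*(+1) = -25/16 (each basis 2-blade squares to minus the product of its generators' squares); cross terms between blades sharing an index anticommute and cancel; the commuting (index-disjoint) pairs give grade-4 terms 2*c*c'*(blade product), which cancel blade by blade — γ1234: 19200/89401 - 19200/89401 = 0; γ1235: -16000/89401 + 16000/89401 = 0; γ1245: 24000/89401 - 24000/89401 = 0 — confirming B is simple. So B^2 = -25/16.
B^2 = -25/16 — circular case — the even/odd split gives cos and sin: l = 5/4, alpha*l = -pi/4, so exp(alpha B) = cos(-pi/4) + (sin(-pi/4)/(5/4))*B = sqrt(2)/2 + (-2*sqrt(2)/5)*B.
Answer: sqrt(2)/2 - 245*sqrt(2)/598*γ12 - 16*sqrt(2)/299*γ13 + 24*sqrt(2)/299*γ14 - 20*sqrt(2)/299*γ15 - 64*sqrt(2)/299*γ23 + 96*sqrt(2)/299*γ24 - 80*sqrt(2)/299*γ25


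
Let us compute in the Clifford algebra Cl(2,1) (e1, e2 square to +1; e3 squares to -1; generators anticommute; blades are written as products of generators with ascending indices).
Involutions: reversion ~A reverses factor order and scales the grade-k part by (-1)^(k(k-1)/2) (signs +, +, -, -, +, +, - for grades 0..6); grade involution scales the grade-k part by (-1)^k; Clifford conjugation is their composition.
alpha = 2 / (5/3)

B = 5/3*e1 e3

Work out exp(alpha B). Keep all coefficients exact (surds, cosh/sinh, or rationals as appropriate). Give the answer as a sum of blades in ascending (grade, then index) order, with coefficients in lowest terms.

B^2 = (5/3)^2*(e1 e3)^2 = 25/9*(+1) = 25/9 (a basis 2-blade squares to minus the product of its generators' squares).
B^2 = 25/9 — the series telescopes hyperbolically here: l = 5/3, alpha*l = 2, so exp(alpha B) = cosh(2) + (sinh(2)/(5/3))*B = cosh(2) + (3*sinh(2)/5)*B.
Answer: cosh(2) + sinh(2)*e1 e3


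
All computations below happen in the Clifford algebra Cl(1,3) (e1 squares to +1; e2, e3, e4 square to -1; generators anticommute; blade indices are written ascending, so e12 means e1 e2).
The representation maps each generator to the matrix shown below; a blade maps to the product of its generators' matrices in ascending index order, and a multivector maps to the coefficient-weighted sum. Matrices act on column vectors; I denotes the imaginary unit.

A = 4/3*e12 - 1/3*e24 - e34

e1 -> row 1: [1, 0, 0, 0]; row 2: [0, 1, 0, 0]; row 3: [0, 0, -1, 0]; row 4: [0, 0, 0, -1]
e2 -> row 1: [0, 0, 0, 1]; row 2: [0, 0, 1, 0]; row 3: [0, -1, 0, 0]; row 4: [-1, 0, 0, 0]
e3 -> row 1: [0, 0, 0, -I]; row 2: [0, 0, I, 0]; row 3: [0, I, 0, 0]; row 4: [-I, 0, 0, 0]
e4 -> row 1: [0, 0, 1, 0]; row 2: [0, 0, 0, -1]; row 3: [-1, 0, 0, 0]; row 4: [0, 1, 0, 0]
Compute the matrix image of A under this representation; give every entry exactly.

Bivector images (products of the table entries): rho(e12) = rho(e1)rho(e2) = row 1: [0, 0, 0, 1]; row 2: [0, 0, 1, 0]; row 3: [0, 1, 0, 0]; row 4: [1, 0, 0, 0]; rho(e24) = rho(e2)rho(e4) = row 1: [0, 1, 0, 0]; row 2: [-1, 0, 0, 0]; row 3: [0, 0, 0, 1]; row 4: [0, 0, -1, 0]; rho(e34) = rho(e3)rho(e4) = row 1: [0, -I, 0, 0]; row 2: [-I, 0, 0, 0]; row 3: [0, 0, 0, -I]; row 4: [0, 0, -I, 0].
M = (4/3)*rho(e12) + (-1/3)*rho(e24) + (-1)*rho(e34), summed entrywise:
Answer: row 1: [0, -1/3 + I, 0, 4/3]; row 2: [1/3 + I, 0, 4/3, 0]; row 3: [0, 4/3, 0, -1/3 + I]; row 4: [4/3, 0, 1/3 + I, 0]


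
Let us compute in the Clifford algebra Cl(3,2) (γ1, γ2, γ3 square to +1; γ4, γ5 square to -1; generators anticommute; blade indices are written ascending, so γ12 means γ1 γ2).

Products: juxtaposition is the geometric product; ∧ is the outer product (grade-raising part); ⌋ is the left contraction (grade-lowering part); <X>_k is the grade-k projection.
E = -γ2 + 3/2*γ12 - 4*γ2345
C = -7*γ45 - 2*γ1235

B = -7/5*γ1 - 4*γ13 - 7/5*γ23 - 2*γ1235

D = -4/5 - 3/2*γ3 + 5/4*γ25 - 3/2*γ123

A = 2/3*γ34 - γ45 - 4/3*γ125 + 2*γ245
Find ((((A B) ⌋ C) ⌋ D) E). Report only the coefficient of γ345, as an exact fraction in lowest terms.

step 1: -8/3*γ3 + 8/3*γ14 + 14/15*γ24 + 28/15*γ25 - 74/15*γ134 + 28/15*γ135 + 7/5*γ145 - 16/3*γ235 - 14/5*γ345 - 2*γ1234 + 62/15*γ1245 + 4*γ1345 + 7/5*γ2345 + 8*γ12345
step 2: -32/3*γ1 - 56/15*γ2 + 56/15*γ13 + 16/3*γ125
step 3: -28/5*γ2 - 14/3*γ5 - 28/5*γ13 + 16*γ23
step 4: 28/5 + 42/5*γ1 + 16*γ3 - 24*γ13 - 42/5*γ23 - 14/3*γ25 + 64*γ45 - 28/5*γ123 - 7*γ125 + 56/3*γ234 + 112/5*γ345 - 112/5*γ1245
Answer: 112/5


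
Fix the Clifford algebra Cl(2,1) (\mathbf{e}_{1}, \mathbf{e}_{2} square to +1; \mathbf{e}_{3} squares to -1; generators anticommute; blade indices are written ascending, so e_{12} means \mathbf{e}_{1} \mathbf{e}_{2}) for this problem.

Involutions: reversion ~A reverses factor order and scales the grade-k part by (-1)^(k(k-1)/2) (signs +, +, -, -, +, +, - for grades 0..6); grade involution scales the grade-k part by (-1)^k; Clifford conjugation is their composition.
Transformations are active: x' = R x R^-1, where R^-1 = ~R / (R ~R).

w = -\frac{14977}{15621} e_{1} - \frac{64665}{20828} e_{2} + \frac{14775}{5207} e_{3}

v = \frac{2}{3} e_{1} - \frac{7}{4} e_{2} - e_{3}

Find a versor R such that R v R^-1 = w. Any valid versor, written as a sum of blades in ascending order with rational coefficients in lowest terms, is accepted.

Equal squares first: v^2 = w^2 = \frac{361}{144}. Then v + w = -\frac{1521}{5207} e_{1} - \frac{50557}{10414} e_{2} + \frac{9568}{5207} e_{3} is a versor taking v to w, provided it is invertible.
Answer: -\frac{1521}{5207} e_{1} - \frac{50557}{10414} e_{2} + \frac{9568}{5207} e_{3}


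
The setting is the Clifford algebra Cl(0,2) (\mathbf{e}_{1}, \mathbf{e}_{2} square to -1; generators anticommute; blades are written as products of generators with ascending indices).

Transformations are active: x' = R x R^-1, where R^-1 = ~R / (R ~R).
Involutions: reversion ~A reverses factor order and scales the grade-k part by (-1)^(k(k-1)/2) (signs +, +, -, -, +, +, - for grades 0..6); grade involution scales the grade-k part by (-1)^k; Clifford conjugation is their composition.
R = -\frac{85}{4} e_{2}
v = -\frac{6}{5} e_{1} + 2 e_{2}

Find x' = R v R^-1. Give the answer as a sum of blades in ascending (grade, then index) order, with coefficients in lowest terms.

~R = -\frac{85}{4} e_{2}, and R ~R = -\frac{7225}{16}, so R^-1 = ~R / (-\frac{7225}{16}).
R v = \frac{85}{2} - \frac{51}{2} e_{1} e_{2}
Answer: \frac{6}{5} e_{1} + 2 e_{2}


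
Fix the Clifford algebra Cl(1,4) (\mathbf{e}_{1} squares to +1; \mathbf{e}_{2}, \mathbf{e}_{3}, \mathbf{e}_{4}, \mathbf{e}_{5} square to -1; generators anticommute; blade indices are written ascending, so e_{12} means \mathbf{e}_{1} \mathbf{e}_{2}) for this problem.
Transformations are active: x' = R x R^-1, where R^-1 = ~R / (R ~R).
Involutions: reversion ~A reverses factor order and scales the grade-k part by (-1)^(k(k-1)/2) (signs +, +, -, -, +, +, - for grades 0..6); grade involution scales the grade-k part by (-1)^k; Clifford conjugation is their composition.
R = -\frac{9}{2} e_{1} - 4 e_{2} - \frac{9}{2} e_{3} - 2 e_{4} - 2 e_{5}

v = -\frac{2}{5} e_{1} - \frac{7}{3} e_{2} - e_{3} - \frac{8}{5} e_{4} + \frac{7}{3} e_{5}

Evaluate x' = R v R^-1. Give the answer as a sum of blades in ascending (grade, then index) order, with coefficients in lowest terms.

~R = -\frac{9}{2} e_{1} - 4 e_{2} - \frac{9}{2} e_{3} - 2 e_{4} - 2 e_{5}, and R ~R = -24, so R^-1 = ~R / (-24).
R v = -\frac{317}{30} + \frac{89}{10} e_{12} + \frac{27}{10} e_{13} + \frac{32}{5} e_{14} - \frac{113}{10} e_{15} - \frac{13}{2} e_{23} + \frac{26}{15} e_{24} - 14 e_{25} + \frac{26}{5} e_{34} - \frac{25}{2} e_{35} - \frac{118}{15} e_{45}
Answer: -\frac{57}{16} e_{1} - \frac{107}{90} e_{2} - \frac{237}{80} e_{3} - \frac{29}{180} e_{4} - \frac{737}{180} e_{5}


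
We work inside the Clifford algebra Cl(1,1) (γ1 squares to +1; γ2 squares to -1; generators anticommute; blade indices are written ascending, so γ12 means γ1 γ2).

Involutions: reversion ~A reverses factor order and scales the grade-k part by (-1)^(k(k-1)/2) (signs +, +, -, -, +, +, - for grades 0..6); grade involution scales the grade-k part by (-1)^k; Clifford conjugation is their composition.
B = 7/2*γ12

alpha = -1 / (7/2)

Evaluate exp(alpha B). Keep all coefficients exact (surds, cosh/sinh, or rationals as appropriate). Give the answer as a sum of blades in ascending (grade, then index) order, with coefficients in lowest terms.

B^2 = (7/2)^2*(γ12)^2 = 49/4*(+1) = 49/4 (a basis 2-blade squares to minus the product of its generators' squares).
B^2 = 49/4 — B^2 > 0, so the exponential closes hyperbolically: l = 7/2, alpha*l = -1, so exp(alpha B) = cosh(-1) + (sinh(-1)/(7/2))*B = cosh(1) + (-2*sinh(1)/7)*B.
Answer: cosh(1) - sinh(1)*γ12


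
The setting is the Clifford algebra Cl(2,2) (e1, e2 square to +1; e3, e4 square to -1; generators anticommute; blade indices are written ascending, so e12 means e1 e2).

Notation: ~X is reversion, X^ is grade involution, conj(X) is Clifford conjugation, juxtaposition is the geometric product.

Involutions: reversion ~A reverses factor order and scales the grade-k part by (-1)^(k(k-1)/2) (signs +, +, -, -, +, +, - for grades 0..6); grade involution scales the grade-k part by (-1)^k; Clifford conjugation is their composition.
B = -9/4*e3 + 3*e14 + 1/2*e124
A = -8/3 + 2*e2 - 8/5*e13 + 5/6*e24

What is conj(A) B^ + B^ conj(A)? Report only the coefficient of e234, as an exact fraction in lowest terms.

first term: -191/60*e1 - 6*e3 + 5/2*e12 - 9*e14 - 9/2*e23 - 24/5*e34 + 22/3*e124 + 43/40*e234
second term: 241/60*e1 - 6*e3 - 5/2*e12 - 9*e14 + 9/2*e23 + 24/5*e34 + 22/3*e124 + 107/40*e234
Answer: 15/4


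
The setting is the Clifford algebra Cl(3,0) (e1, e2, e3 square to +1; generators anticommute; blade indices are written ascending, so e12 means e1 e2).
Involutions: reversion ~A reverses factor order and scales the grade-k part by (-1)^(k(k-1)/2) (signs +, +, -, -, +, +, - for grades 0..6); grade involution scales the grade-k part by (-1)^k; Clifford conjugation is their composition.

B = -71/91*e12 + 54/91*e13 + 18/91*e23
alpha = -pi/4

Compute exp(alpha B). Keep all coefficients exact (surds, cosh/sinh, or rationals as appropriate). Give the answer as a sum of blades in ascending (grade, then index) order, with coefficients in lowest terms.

B^2 term by term: the squares give (-71/91)^2*(e12)^2 + (54/91)^2*(e13)^2 + (18/91)^2*(e23)^2 = 5041/8281*(-1) + 2916/8281*(-1) + 324/8281*(-1) = -1 (each basis 2-blade squares to minus the product of its generators' squares); cross terms between blades sharing an index anticommute and cancel. So B^2 = -1.
B^2 = -1 — B^2 < 0, so the exponential closes trigonometrically: l = 1, alpha*l = -pi/4, so exp(alpha B) = cos(-pi/4) + (sin(-pi/4)/1)*B = sqrt(2)/2 + (-sqrt(2)/2)*B.
Answer: sqrt(2)/2 + 71*sqrt(2)/182*e12 - 27*sqrt(2)/91*e13 - 9*sqrt(2)/91*e23


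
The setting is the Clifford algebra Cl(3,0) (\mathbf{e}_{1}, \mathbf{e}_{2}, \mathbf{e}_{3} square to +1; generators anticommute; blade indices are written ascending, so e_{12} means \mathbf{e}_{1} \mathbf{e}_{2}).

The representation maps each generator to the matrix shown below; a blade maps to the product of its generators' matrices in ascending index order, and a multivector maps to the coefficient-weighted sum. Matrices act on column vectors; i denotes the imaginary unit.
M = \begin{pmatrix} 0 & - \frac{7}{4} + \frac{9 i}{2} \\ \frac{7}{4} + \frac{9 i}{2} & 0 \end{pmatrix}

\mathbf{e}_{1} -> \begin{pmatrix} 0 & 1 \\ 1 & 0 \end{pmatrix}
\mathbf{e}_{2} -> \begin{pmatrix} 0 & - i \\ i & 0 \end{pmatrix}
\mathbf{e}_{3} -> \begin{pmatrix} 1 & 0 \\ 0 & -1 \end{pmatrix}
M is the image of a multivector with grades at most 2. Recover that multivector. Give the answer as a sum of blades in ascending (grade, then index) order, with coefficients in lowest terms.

Method: 1, rho(e_{1}), rho(e_{2}), rho(e_{3}) form a trace-orthogonal basis of the 2x2 complex matrices (tr(X Y) = 2 if X = Y, else 0), so M = m0*1 + m1*rho(e_{1}) + m2*rho(e_{2}) + m3*rho(e_{3}) with m0 = tr(M)/2 = 0, m1 = tr(M rho(e_{1}))/2 = \frac{9 i}{2}, m2 = tr(M rho(e_{2}))/2 = - \frac{7 i}{4}, m3 = tr(M rho(e_{3}))/2 = 0.
Multiplying table entries, the bivector images are rho(e_{12}) = i*rho(e_{3}), rho(e_{13}) = -i*rho(e_{2}), rho(e_{23}) = i*rho(e_{1}); with real blade coefficients the real parts of m0..m3 are the coefficients of 1, e_{1}, e_{2}, e_{3} and the imaginary parts give the bivectors (e_{23}: Im m1, e_{13}: -Im m2, e_{12}: Im m3).
Answer: \frac{7}{4} e_{13} + \frac{9}{2} e_{23}


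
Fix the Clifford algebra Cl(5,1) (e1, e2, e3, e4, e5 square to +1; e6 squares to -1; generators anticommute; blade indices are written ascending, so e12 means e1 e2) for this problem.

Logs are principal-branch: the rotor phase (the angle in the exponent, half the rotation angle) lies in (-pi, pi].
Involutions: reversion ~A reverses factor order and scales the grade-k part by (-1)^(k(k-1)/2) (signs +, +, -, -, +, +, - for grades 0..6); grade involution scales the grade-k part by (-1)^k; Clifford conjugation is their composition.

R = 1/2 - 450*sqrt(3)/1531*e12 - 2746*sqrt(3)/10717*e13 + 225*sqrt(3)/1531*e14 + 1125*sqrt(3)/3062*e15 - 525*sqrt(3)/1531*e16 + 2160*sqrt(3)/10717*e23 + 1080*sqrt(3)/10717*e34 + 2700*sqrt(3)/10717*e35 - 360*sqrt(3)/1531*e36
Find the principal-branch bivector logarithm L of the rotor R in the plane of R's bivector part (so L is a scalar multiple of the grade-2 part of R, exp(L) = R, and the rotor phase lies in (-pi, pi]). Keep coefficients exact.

The scalar part of R is 1/2, which pins the rotor phase on the principal branch; dividing the bivector part by the sine of that phase recovers the unit plane, and L is the phase times that plane.
Concretely: cos(phase) = 1/2 gives phase = ±pi/3, and since phase/sin(phase) is even the sign is immaterial: L = (phase/sin(phase)) * <R>_2 = (2*sqrt(3)*pi/9) * <R>_2.
Answer: -300*pi/1531*e12 - 5492*pi/32151*e13 + 150*pi/1531*e14 + 375*pi/1531*e15 - 350*pi/1531*e16 + 1440*pi/10717*e23 + 720*pi/10717*e34 + 1800*pi/10717*e35 - 240*pi/1531*e36


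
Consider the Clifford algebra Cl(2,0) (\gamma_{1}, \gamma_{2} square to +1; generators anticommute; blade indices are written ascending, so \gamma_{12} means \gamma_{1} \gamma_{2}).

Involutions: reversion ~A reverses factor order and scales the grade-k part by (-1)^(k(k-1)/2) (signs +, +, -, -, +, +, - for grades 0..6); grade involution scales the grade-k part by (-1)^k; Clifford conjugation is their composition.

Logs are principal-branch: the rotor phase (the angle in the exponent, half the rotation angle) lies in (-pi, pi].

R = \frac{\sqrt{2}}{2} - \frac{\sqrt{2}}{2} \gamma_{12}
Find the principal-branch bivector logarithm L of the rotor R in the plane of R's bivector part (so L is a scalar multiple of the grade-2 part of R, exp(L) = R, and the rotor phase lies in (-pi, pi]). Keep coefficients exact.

The scalar part of R is \frac{\sqrt{2}}{2}, and that scalar determines the rotor phase on the principal branch; recovering the unit plane as bivector-part over sine of the phase gives L = phase * plane.
Concretely: cos(phase) = \frac{\sqrt{2}}{2} gives phase = ±\frac{\pi}{4}, and since phase/sin(phase) is even the sign is immaterial: L = (phase/sin(phase)) * <R>_2 = (\frac{\sqrt{2} \pi}{4}) * <R>_2.
Answer: - \frac{\pi}{4} \gamma_{12}


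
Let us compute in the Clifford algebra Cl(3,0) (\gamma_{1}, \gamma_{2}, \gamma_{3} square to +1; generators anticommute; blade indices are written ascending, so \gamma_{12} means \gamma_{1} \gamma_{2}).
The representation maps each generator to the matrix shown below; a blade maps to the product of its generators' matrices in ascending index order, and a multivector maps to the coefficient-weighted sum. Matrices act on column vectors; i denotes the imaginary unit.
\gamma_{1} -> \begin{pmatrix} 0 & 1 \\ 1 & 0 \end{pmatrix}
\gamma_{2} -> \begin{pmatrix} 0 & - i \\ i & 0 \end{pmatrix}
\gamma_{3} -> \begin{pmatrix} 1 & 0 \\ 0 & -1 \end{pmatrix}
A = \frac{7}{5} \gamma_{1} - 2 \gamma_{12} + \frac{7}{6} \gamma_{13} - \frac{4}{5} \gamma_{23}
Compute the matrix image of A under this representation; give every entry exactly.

Bivector images (products of the table entries): rho(\gamma_{12}) = rho(\gamma_{1})rho(\gamma_{2}) = \begin{pmatrix} i & 0 \\ 0 & - i \end{pmatrix}; rho(\gamma_{13}) = rho(\gamma_{1})rho(\gamma_{3}) = \begin{pmatrix} 0 & -1 \\ 1 & 0 \end{pmatrix}; rho(\gamma_{23}) = rho(\gamma_{2})rho(\gamma_{3}) = \begin{pmatrix} 0 & i \\ i & 0 \end{pmatrix}.
M = (\frac{7}{5})*rho(\gamma_{1}) + (-2)*rho(\gamma_{12}) + (\frac{7}{6})*rho(\gamma_{13}) + (-\frac{4}{5})*rho(\gamma_{23}), summed entrywise:
Answer: \begin{pmatrix} - 2 i & \frac{7}{30} - \frac{4 i}{5} \\ \frac{77}{30} - \frac{4 i}{5} & 2 i \end{pmatrix}


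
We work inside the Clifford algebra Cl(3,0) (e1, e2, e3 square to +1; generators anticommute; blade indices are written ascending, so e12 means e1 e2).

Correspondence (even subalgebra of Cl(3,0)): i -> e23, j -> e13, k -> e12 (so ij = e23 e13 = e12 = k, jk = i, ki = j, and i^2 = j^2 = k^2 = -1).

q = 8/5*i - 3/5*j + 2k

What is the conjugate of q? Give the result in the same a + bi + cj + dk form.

In blades: q = 2*e12 - 3/5*e13 + 8/5*e23.
Quaternion conjugation is reversion on the even subalgebra: the scalar is fixed and every grade-2 blade flips sign, giving -2*e12 + 3/5*e13 - 8/5*e23; translating back:
Answer: -8/5*i + 3/5*j - 2k


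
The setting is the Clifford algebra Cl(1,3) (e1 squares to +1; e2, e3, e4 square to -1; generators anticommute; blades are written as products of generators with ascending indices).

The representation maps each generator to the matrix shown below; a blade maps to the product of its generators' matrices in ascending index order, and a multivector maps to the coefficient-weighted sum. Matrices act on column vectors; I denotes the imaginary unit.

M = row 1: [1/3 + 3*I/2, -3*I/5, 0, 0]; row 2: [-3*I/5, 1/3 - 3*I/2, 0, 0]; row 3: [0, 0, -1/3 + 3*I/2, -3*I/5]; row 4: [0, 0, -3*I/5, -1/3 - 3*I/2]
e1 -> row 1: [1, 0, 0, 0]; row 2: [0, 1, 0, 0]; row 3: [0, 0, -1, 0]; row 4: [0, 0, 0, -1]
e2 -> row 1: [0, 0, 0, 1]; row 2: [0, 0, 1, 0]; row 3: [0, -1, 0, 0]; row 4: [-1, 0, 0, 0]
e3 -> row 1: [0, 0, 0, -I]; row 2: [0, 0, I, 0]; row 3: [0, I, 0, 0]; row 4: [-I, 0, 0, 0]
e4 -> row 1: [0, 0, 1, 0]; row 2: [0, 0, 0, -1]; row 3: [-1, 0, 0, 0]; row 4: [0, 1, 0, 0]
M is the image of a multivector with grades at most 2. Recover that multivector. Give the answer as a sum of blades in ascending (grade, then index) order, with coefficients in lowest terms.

Method: the blade images are trace-orthogonal — tr(rho(e_A) rho(e_B)^-1) = 4 if A = B and 0 otherwise — and rho(e_A)^-1 = (e_A)^2 * rho(e_A) with (e_A)^2 = +1 or -1, so the coefficient of e_A in the preimage is (e_A)^2 * tr(M rho(e_A))/4.
Nonzero projections over blades of grade <= 2: e1: (e1)^2 = +1, tr(M rho(e1)) = 4/3, coefficient 1/3; e2 e3: (e2 e3)^2 = -1, tr(M rho(e2 e3)) = 6, coefficient -3/2; e3 e4: (e3 e4)^2 = -1, tr(M rho(e3 e4)) = -12/5, coefficient 3/5. Every other blade of grade <= 2 projects to 0.
Answer: 1/3*e1 - 3/2*e2 e3 + 3/5*e3 e4


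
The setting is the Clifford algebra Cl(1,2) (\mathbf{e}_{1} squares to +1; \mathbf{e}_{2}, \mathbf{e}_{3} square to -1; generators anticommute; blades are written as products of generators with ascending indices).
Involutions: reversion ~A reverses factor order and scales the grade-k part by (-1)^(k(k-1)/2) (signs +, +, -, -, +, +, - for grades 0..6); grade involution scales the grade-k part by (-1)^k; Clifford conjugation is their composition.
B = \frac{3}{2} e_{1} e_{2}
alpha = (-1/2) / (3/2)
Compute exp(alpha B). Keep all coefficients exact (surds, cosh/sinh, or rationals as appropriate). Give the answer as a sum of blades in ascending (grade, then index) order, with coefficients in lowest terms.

B^2 = (\frac{3}{2})^2*(e_{1} e_{2})^2 = \frac{9}{4}*(+1) = \frac{9}{4} (a basis 2-blade squares to minus the product of its generators' squares).
B^2 = \frac{9}{4} — the series telescopes hyperbolically here: l = \frac{3}{2}, alpha*l = - \frac{1}{2}, so exp(alpha B) = cosh(- \frac{1}{2}) + (sinh(- \frac{1}{2})/(\frac{3}{2}))*B = \cosh{\left(\frac{1}{2} \right)} + (- \frac{2 \sinh{\left(\frac{1}{2} \right)}}{3})*B.
Answer: \cosh{\left(\frac{1}{2} \right)} - \sinh{\left(\frac{1}{2} \right)} e_{1} e_{2}


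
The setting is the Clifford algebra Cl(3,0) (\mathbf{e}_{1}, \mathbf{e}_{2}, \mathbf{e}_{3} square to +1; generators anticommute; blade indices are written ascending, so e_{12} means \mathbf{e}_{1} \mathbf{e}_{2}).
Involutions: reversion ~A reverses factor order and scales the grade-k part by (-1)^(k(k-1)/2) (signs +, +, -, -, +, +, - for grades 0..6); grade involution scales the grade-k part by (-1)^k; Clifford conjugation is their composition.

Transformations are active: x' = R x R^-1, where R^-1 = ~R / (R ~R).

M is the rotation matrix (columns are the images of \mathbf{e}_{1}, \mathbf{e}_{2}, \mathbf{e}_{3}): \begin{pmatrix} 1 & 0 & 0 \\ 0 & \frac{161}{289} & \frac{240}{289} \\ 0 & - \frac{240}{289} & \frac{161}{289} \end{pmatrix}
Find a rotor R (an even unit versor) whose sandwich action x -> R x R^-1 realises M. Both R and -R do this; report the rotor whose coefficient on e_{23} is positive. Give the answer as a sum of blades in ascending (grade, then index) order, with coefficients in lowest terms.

Method: write R = a + b12*e_{12} + b13*e_{13} + b23*e_{23} with a^2 + b12^2 + b13^2 + b23^2 = 1 (so R^-1 = ~R). Expanding the columns R e_j ~R gives tr M = 4a^2 - 1 and, from the antisymmetric part, M21 - M12 = -4a*b12, M13 - M31 = 4a*b13, M32 - M23 = -4a*b23.
Here tr M = \frac{611}{289}, so a^2 = (1 + tr M)/4 = \frac{225}{289} and a = ±\frac{15}{17}. Taking a = \frac{15}{17}: M21 - M12 = 0, M13 - M31 = 0, M32 - M23 = -\frac{480}{289}, giving b12 = 0, b13 = 0, b23 = \frac{8}{17}, i.e. R = \frac{15}{17} + \frac{8}{17} e_{23}.
Its e_{23} coefficient is already positive.
Answer: \frac{15}{17} + \frac{8}{17} e_{23}. Note: both R and -R realise this M (trace \frac{611}{289}); the covering map identifies them, and the e_{23}-coefficient sign is the tie-breaker.


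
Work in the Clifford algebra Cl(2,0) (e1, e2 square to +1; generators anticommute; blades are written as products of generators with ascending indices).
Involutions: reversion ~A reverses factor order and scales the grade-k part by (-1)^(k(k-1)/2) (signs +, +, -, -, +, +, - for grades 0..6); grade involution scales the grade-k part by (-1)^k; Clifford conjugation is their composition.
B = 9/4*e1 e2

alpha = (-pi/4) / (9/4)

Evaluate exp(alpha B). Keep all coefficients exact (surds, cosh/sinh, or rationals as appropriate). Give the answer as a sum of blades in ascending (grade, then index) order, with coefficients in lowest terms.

B^2 = (9/4)^2*(e1 e2)^2 = 81/16*(-1) = -81/16 (a basis 2-blade squares to minus the product of its generators' squares).
B^2 = -81/16 — a negative square means the series sums to a rotation: l = 9/4, alpha*l = -pi/4, so exp(alpha B) = cos(-pi/4) + (sin(-pi/4)/(9/4))*B = sqrt(2)/2 + (-2*sqrt(2)/9)*B.
Answer: sqrt(2)/2 - sqrt(2)/2*e1 e2


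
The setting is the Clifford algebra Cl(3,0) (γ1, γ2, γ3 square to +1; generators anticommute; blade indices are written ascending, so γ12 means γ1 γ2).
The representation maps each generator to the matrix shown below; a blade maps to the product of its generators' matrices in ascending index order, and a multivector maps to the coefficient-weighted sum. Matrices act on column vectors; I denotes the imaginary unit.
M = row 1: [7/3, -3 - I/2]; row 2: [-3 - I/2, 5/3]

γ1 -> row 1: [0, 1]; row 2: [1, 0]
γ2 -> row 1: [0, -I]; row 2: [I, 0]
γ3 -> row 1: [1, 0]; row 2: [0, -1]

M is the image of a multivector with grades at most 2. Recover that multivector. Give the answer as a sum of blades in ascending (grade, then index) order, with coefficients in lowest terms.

Method: 1, rho(γ1), rho(γ2), rho(γ3) form a trace-orthogonal basis of the 2x2 complex matrices (tr(X Y) = 2 if X = Y, else 0), so M = m0*1 + m1*rho(γ1) + m2*rho(γ2) + m3*rho(γ3) with m0 = tr(M)/2 = 2, m1 = tr(M rho(γ1))/2 = -3 - I/2, m2 = tr(M rho(γ2))/2 = 0, m3 = tr(M rho(γ3))/2 = 1/3.
Multiplying table entries, the bivector images are rho(γ12) = I*rho(γ3), rho(γ13) = -I*rho(γ2), rho(γ23) = I*rho(γ1); with real blade coefficients the real parts of m0..m3 are the coefficients of 1, γ1, γ2, γ3 and the imaginary parts give the bivectors (γ23: Im m1, γ13: -Im m2, γ12: Im m3).
Answer: 2 - 3*γ1 + 1/3*γ3 - 1/2*γ23


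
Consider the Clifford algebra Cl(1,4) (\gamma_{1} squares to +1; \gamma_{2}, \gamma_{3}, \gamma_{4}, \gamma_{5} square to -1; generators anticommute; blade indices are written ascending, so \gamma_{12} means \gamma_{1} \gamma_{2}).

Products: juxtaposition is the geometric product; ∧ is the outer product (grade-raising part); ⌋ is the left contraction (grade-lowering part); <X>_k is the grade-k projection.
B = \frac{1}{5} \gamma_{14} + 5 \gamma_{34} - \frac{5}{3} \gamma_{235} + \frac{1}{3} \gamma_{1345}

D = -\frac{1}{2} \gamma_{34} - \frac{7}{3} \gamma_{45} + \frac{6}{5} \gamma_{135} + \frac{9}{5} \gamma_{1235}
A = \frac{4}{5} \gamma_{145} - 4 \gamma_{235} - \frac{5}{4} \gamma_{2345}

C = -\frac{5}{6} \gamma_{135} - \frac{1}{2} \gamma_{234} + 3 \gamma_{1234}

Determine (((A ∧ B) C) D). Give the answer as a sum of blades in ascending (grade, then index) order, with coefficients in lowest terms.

step 1: -\frac{4}{5} \gamma_{12345}
step 2: \frac{12}{5} \gamma_{5} - \frac{2}{5} \gamma_{15} + \frac{2}{3} \gamma_{24}
step 3: \frac{12}{25} \gamma_{3} - \frac{28}{5} \gamma_{4} - \frac{72}{25} \gamma_{13} + \frac{14}{15} \gamma_{14} - \frac{79}{75} \gamma_{23} + \frac{14}{9} \gamma_{25} + \frac{108}{25} \gamma_{123} - \frac{6}{5} \gamma_{345} - \gamma_{1345} - \frac{4}{5} \gamma_{12345}
Answer: \frac{12}{25} \gamma_{3} - \frac{28}{5} \gamma_{4} - \frac{72}{25} \gamma_{13} + \frac{14}{15} \gamma_{14} - \frac{79}{75} \gamma_{23} + \frac{14}{9} \gamma_{25} + \frac{108}{25} \gamma_{123} - \frac{6}{5} \gamma_{345} - \gamma_{1345} - \frac{4}{5} \gamma_{12345}


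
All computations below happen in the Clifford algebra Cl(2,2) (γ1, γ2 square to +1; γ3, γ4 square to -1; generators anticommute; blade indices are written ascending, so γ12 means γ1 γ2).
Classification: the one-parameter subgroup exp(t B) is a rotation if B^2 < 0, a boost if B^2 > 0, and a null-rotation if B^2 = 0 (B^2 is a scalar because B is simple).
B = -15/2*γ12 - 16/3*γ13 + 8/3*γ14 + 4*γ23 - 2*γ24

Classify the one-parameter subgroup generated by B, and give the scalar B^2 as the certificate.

B^2 term by term: the squares give (-15/2)^2*(γ12)^2 + (-16/3)^2*(γ13)^2 + (8/3)^2*(γ14)^2 + (4)^2*(γ23)^2 + (-2)^2*(γ24)^2 = 225/4*(-1) + 256/9*(+1) + 64/9*(+1) + 16*(+1) + 4*(+1) = -25/36 (each basis 2-blade squares to minus the product of its generators' squares); cross terms between blades sharing an index anticommute and cancel; the commuting (index-disjoint) pairs give grade-4 terms 2*c*c'*(blade product), which cancel blade by blade — γ1234: -64/3 + 64/3 = 0 — confirming B is simple. So B^2 = -25/36.
Answer: rotation, certificate B^2 = -25/36. The scalar -25/36 is the complete invariant here: its sign names the subgroup type.


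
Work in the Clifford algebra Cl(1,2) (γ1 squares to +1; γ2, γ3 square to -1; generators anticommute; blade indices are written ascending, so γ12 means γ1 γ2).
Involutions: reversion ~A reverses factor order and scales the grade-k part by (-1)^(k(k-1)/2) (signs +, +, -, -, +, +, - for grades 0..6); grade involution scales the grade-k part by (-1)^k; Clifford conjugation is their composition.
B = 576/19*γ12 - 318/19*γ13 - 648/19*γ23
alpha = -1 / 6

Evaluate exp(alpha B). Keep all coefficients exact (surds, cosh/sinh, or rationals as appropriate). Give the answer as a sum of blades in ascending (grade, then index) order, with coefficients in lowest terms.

B^2 term by term: the squares give (576/19)^2*(γ12)^2 + (-318/19)^2*(γ13)^2 + (-648/19)^2*(γ23)^2 = 331776/361*(+1) + 101124/361*(+1) + 419904/361*(-1) = 36 (each basis 2-blade squares to minus the product of its generators' squares); cross terms between blades sharing an index anticommute and cancel. So B^2 = 36.
B^2 = 36 — the series telescopes hyperbolically here: l = 6, alpha*l = -1, so exp(alpha B) = cosh(-1) + (sinh(-1)/6)*B = cosh(1) + (-sinh(1)/6)*B.
Answer: cosh(1) - 96*sinh(1)/19*γ12 + 53*sinh(1)/19*γ13 + 108*sinh(1)/19*γ23


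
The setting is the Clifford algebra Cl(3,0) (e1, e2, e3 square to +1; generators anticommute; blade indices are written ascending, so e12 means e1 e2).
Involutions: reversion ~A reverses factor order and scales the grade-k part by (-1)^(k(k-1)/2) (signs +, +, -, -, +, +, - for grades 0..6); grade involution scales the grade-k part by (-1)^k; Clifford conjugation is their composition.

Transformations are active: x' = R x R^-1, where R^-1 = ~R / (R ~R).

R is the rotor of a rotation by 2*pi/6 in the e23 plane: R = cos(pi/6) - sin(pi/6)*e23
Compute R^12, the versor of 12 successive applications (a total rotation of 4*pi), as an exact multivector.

Half-angle bookkeeping: 12 applications in e23 add up to rotor phase 12*pi/6 = 2*pi, so R^12 = cos(2*pi) - sin(2*pi)*e23.
cos(2*pi) = 1 and sin(2*pi) = 0, so R^12 = 1. The total rotation 4*pi is 2 full turns, so every vector returns to itself, yet the rotor is +1, back on the identity sheet (an even number of 2*pi turns).
Answer: 1


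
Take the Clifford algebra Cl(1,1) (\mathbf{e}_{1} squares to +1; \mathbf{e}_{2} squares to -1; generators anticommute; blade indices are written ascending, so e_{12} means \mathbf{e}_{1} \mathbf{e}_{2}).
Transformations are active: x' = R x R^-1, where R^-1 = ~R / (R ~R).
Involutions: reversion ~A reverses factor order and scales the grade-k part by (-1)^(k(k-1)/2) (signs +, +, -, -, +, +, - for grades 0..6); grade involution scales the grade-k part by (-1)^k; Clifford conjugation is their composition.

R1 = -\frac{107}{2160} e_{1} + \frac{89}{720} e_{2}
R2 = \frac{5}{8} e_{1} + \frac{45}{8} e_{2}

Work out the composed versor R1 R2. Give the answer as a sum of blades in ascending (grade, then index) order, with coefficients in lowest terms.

Distribute over the terms of R1 (each basis-blade product reordered to ascending indices, repeated generators contracted through their squares):
(-\frac{107}{2160} e_{1}) R2 = -\frac{107}{3456} - \frac{107}{384} e_{12}
(\frac{89}{720} e_{2}) R2 = -\frac{89}{128} - \frac{89}{1152} e_{12}
Summing the partial products and collecting blades:
Answer: -\frac{1255}{1728} - \frac{205}{576} e_{12}


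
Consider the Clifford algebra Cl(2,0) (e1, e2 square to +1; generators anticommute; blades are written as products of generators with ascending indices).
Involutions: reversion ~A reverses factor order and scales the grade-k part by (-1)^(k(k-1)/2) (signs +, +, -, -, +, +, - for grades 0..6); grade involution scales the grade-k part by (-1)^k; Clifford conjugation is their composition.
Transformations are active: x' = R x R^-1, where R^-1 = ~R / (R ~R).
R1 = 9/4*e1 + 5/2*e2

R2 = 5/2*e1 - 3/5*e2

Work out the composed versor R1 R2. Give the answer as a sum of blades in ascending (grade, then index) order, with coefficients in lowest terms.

Distribute over the terms of R1 (each basis-blade product reordered to ascending indices, repeated generators contracted through their squares):
(9/4*e1) R2 = 45/8 - 27/20*e1 e2
(5/2*e2) R2 = -3/2 - 25/4*e1 e2
Summing the partial products and collecting blades:
Answer: 33/8 - 38/5*e1 e2


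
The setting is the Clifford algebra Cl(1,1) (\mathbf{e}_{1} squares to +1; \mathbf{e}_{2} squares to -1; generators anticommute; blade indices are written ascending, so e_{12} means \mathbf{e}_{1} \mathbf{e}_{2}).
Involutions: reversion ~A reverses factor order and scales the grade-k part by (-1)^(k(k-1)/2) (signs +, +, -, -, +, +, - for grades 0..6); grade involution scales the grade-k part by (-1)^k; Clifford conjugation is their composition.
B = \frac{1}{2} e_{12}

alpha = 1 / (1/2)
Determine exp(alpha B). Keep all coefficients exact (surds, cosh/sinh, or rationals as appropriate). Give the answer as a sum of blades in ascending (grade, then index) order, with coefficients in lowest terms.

B^2 = (\frac{1}{2})^2*(e_{12})^2 = \frac{1}{4}*(+1) = \frac{1}{4} (a basis 2-blade squares to minus the product of its generators' squares).
B^2 = \frac{1}{4} — since the square is positive, the closed form is hyperbolic: l = \frac{1}{2}, alpha*l = 1, so exp(alpha B) = cosh(1) + (sinh(1)/(\frac{1}{2}))*B = \cosh{\left(1 \right)} + (2 \sinh{\left(1 \right)})*B.
Answer: \cosh{\left(1 \right)} + \sinh{\left(1 \right)} e_{12}


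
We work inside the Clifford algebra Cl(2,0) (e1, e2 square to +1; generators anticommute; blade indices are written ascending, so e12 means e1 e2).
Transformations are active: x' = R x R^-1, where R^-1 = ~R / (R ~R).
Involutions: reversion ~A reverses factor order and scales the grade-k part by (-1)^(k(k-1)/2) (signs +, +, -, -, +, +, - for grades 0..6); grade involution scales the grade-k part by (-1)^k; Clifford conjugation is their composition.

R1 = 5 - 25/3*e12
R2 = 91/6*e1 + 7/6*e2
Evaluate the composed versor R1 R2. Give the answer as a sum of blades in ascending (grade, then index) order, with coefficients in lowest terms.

Distribute over the terms of R1 (each basis-blade product reordered to ascending indices, repeated generators contracted through their squares):
(5) R2 = 455/6*e1 + 35/6*e2
(-25/3*e12) R2 = -175/18*e1 + 2275/18*e2
Summing the partial products and collecting blades:
Answer: 595/9*e1 + 1190/9*e2


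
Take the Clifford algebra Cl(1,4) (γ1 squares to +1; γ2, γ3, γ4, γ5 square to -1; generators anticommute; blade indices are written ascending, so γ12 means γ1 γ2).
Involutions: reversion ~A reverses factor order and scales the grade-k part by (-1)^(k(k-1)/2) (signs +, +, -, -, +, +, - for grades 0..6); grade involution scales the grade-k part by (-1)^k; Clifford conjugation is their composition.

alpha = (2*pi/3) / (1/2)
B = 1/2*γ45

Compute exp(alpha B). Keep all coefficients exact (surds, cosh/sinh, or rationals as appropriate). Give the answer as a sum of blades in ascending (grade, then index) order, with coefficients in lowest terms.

B^2 = (1/2)^2*(γ45)^2 = 1/4*(-1) = -1/4 (a basis 2-blade squares to minus the product of its generators' squares).
B^2 = -1/4 — the series telescopes trigonometrically here: l = 1/2, alpha*l = 2*pi/3, so exp(alpha B) = cos(2*pi/3) + (sin(2*pi/3)/(1/2))*B = -1/2 + (sqrt(3))*B.
Answer: -1/2 + sqrt(3)/2*γ45


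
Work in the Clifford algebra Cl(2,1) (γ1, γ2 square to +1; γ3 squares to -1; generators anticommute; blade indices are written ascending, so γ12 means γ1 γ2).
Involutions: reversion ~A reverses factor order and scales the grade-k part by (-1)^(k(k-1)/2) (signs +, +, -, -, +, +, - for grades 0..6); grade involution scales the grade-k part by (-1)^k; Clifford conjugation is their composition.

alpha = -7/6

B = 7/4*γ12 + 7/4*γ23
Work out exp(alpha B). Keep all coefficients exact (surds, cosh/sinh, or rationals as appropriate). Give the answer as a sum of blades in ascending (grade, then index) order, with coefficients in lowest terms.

B^2 term by term: the squares give (7/4)^2*(γ12)^2 + (7/4)^2*(γ23)^2 = 49/16*(-1) + 49/16*(+1) = 0 (each basis 2-blade squares to minus the product of its generators' squares); cross terms between blades sharing an index anticommute and cancel. So B^2 = 0.
B^2 = 0, so the series closes: exp(alpha B) = 1 + alpha B (parabolic case).
Answer: 1 - 49/24*γ12 - 49/24*γ23
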